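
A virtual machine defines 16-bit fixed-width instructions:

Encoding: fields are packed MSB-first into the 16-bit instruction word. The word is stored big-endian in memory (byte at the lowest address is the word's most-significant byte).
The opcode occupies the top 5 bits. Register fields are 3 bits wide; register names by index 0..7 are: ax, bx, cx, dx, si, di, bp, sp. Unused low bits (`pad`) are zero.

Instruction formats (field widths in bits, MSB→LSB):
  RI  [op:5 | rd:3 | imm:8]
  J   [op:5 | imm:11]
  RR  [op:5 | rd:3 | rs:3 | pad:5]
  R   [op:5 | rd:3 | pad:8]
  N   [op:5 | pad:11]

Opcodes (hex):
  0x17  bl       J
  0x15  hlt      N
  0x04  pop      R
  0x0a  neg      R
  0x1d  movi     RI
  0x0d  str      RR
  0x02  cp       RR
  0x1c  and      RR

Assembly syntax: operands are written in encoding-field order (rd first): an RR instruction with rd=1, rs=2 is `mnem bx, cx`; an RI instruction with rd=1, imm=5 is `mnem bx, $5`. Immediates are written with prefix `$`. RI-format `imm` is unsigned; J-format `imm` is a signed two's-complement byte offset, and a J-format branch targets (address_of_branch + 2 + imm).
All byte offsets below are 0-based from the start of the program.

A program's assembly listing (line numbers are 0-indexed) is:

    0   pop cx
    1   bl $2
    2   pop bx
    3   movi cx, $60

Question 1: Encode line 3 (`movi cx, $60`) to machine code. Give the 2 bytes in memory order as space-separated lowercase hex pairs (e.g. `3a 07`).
line 3 (movi): pack op=0x1d:5|rd=2:3|imm=60:8 = 0xea3c; big→ ea 3c

ea 3c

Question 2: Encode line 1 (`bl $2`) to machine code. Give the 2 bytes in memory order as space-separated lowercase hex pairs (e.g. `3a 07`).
1. bl fields op=0x17:5|imm=2:11 → word b802h → b8 02

b8 02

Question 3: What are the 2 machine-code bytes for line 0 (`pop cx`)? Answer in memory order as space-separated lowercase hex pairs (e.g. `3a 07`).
L0: pop op=0x4:5|rd=2:3|pad=0:8 ⇒ 0x2200 ⇒ big 22 00

22 00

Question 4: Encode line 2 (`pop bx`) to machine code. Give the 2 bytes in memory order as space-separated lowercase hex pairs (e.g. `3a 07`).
line 2 (pop): pack op=0x4:5|rd=1:3|pad=0:8 = 0x2100; big→ 21 00

21 00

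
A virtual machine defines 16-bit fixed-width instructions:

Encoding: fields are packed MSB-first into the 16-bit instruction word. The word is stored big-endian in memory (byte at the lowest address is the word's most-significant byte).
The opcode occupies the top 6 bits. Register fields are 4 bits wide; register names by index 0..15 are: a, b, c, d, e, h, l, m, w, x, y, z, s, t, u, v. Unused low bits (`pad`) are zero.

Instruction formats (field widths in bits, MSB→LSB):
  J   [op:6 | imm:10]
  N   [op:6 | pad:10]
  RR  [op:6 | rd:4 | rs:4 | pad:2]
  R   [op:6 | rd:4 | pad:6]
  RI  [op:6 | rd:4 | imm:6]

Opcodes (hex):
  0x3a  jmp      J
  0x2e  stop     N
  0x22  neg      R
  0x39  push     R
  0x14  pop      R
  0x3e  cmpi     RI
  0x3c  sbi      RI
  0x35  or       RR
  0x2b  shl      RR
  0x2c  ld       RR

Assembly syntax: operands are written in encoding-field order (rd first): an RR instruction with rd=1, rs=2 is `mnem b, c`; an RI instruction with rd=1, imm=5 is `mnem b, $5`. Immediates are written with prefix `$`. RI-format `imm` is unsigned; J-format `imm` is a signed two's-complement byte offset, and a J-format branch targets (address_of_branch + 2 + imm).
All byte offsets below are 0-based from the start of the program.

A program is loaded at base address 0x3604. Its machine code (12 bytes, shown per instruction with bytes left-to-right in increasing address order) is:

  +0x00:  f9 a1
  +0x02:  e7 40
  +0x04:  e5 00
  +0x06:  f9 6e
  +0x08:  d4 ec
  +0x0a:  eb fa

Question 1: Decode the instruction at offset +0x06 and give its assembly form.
+0x06: f9 6e ⇒ word 0xf96e (big)
  top 6b → 0x3e → cmpi [RI]
  rd@[9:6]=0x5 ⇒ h
  imm@[5:0]=0x2e ⇒ $46

cmpi h, $46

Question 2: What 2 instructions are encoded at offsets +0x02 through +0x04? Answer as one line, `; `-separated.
push t; push e

+0x02: e7 40 ⇒ word 0xe740 (big)
  top 6b → 0x39 → push [R]
  rd@[9:6]=0xd ⇒ t
+0x04: e5 00 ⇒ word 0xe500 (big)
  top 6b → 0x39 → push [R]
  rd@[9:6]=0x4 ⇒ e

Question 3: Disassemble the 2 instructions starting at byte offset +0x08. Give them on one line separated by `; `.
or d, z; jmp $-6

@+08  big-endian(d4 ec) = 0xd4ec
  op=0xd4ec>>10=0x35 ⇒ or (RR)
  [9:6] rd=3 = d
  [5:2] rs=11 = z
@+0a  big-endian(eb fa) = 0xebfa
  op=0xebfa>>10=0x3a ⇒ jmp (J)
  [9:0] imm=1018 (s10→-6) = $-6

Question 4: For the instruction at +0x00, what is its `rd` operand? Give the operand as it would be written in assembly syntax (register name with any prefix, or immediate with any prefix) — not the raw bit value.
+0x00: f9 a1 ⇒ word 0xf9a1 (big)
  opcode bits[15:10]=0x3e: cmpi/RI
  [9:6] rd=6 = l
  [5:0] imm=33 = $33

l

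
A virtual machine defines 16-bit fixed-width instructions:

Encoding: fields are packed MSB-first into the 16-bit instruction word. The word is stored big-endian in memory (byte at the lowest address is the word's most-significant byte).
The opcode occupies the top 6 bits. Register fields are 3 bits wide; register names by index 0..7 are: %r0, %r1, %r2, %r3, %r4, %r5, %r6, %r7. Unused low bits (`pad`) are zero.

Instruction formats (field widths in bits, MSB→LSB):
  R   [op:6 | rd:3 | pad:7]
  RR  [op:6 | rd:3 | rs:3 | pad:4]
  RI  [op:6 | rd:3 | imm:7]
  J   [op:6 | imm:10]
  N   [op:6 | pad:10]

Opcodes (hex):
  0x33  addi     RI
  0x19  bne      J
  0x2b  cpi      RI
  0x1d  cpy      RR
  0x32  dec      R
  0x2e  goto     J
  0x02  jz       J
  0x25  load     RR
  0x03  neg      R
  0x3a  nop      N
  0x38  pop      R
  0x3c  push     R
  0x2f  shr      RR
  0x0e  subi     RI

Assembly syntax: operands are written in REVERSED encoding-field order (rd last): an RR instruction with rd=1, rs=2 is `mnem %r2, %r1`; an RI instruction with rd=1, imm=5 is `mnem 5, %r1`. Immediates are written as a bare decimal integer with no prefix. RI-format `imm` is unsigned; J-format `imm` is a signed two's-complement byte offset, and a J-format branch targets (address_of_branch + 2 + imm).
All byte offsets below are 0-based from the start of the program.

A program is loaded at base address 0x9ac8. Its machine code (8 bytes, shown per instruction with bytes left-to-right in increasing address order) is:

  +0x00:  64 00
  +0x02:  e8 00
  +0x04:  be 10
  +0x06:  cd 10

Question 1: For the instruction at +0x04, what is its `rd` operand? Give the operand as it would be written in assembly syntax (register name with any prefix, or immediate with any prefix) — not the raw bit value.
%r4

[04] be 10 → 0xbe10
  opcode bits[15:10]=0x2f: shr/RR
  rd: (w>>7)&0x7=0x4 → %r4
  rs: (w>>4)&0x7=0x1 → %r1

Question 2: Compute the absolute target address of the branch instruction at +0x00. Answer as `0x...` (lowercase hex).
+0x00: 64 00 ⇒ word 0x6400 (big)
  op=0x6400>>10=0x19 ⇒ bne (J)
  [9:0] imm=0 = 0
  target = base 0x9ac8 + off 0x00 + 2 + imm 0 = 0x9aca

0x9aca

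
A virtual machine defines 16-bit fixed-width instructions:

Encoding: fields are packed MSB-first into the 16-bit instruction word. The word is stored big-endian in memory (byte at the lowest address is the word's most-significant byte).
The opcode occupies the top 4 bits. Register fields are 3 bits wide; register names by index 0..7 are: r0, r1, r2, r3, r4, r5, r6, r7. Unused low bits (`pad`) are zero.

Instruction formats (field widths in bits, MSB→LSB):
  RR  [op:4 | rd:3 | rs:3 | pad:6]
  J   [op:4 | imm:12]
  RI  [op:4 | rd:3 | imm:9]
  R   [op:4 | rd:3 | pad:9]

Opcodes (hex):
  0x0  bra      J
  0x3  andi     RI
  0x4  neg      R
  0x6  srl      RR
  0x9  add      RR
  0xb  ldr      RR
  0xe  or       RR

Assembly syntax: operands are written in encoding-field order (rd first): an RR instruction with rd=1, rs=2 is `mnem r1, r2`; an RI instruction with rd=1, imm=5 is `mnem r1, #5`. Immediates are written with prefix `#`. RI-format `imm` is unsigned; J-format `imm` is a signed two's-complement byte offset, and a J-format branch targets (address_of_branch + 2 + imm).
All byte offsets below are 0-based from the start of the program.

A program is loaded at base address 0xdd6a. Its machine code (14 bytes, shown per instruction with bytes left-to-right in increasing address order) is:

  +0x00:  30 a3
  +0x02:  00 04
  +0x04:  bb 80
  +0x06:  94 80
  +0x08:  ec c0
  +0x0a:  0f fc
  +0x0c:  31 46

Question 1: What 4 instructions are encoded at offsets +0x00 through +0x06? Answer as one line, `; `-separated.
[00] 30 a3 → 0x30a3
  op=0x30a3>>12=0x3 ⇒ andi (RI)
  rd@[11:9]=0x0 ⇒ r0
  imm@[8:0]=0xa3 ⇒ #163
[02] 00 04 → 0x0004
  op=0x0004>>12=0x0 ⇒ bra (J)
  imm@[11:0]=0x4 ⇒ #4
[04] bb 80 → 0xbb80
  op=0xbb80>>12=0xb ⇒ ldr (RR)
  rd@[11:9]=0x5 ⇒ r5
  rs@[8:6]=0x6 ⇒ r6
[06] 94 80 → 0x9480
  op=0x9480>>12=0x9 ⇒ add (RR)
  rd@[11:9]=0x2 ⇒ r2
  rs@[8:6]=0x2 ⇒ r2

andi r0, #163; bra #4; ldr r5, r6; add r2, r2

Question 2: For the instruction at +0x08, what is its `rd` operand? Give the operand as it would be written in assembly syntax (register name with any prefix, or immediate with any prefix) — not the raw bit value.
[08] ec c0 → 0xecc0
  top 4b → 0xe → or [RR]
  [11:9] rd=6 = r6
  [8:6] rs=3 = r3

r6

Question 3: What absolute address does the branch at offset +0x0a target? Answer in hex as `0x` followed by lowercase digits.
0xdd72

+0x0a: 0f fc ⇒ word 0x0ffc (big)
  op=0x0ffc>>12=0x0 ⇒ bra (J)
  [11:0] imm=4092 (s12→-4) = #-4
  target = base 0xdd6a + off 0x0a + 2 + imm -4 = 0xdd72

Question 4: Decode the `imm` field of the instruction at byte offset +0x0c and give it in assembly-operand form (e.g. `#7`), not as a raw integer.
[0c] 31 46 → 0x3146
  top 4b → 0x3 → andi [RI]
  rd@[11:9]=0x0 ⇒ r0
  imm@[8:0]=0x146 ⇒ #326

#326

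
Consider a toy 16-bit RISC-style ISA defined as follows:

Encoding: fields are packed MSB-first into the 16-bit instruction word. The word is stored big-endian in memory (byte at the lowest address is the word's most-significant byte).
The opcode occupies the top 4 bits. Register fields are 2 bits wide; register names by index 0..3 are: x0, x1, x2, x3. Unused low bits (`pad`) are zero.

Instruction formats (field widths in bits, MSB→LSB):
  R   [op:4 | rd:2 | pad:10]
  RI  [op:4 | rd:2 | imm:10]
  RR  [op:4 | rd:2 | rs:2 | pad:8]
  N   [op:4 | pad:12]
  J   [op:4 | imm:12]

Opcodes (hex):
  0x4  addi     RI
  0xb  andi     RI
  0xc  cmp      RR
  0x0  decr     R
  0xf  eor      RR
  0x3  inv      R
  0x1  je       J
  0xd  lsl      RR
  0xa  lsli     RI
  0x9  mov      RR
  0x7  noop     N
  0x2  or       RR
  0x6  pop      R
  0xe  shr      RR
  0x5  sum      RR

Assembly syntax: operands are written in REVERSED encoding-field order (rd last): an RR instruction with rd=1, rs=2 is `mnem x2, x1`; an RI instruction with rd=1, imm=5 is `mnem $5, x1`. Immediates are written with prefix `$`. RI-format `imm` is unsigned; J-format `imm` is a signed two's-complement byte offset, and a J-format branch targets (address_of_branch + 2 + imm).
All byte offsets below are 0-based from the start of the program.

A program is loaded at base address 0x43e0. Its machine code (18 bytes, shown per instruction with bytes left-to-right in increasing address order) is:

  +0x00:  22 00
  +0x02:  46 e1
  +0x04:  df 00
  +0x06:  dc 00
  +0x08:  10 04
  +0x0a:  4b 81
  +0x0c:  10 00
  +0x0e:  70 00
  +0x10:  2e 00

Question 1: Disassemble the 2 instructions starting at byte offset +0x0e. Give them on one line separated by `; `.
noop; or x2, x3

@+0e  big-endian(70 00) = 0x7000
  top 4b → 0x7 → noop [N]
@+10  big-endian(2e 00) = 0x2e00
  top 4b → 0x2 → or [RR]
  rd: (w>>10)&0x3=0x3 → x3
  rs: (w>>8)&0x3=0x2 → x2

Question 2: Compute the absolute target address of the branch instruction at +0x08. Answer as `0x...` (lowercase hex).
0x43ee

[08] 10 04 → 0x1004
  op=0x1004>>12=0x1 ⇒ je (J)
  imm@[11:0]=0x4 ⇒ $4
  target = base 0x43e0 + off 0x08 + 2 + imm 4 = 0x43ee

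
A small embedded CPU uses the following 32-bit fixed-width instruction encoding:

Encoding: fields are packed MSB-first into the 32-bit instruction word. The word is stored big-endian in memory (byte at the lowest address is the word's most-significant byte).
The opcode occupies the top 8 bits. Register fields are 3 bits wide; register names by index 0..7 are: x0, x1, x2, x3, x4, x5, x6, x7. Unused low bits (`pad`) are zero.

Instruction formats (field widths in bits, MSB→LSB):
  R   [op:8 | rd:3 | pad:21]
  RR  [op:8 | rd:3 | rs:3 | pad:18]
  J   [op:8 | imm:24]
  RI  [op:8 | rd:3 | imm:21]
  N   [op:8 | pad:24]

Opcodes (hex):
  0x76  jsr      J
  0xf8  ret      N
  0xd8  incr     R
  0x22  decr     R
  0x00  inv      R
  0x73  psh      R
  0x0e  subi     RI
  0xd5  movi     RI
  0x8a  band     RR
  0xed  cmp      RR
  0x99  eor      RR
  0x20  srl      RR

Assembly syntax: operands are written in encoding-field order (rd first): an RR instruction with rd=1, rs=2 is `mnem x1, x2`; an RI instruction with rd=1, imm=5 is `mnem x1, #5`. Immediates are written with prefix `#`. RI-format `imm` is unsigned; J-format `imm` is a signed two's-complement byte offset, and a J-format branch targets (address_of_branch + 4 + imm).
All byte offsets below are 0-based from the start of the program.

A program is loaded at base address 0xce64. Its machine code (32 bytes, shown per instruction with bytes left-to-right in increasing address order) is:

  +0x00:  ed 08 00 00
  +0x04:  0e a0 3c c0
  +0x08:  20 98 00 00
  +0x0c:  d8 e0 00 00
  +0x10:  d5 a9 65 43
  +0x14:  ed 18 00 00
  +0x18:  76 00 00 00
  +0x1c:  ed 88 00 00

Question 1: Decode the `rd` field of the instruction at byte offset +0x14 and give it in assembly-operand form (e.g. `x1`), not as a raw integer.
x0

[14] ed 18 00 00 → 0xed180000
  opcode bits[31:24]=0xed: cmp/RR
  [23:21] rd=0 = x0
  [20:18] rs=6 = x6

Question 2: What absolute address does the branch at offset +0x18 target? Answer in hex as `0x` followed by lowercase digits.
+0x18: 76 00 00 00 ⇒ word 0x76000000 (big)
  top 8b → 0x76 → jsr [J]
  [23:0] imm=0 = #0
  target = base 0xce64 + off 0x18 + 4 + imm 0 = 0xce80

0xce80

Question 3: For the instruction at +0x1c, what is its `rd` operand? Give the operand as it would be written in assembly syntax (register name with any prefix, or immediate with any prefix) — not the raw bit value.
x4

[1c] ed 88 00 00 → 0xed880000
  op=0xed880000>>24=0xed ⇒ cmp (RR)
  [23:21] rd=4 = x4
  [20:18] rs=2 = x2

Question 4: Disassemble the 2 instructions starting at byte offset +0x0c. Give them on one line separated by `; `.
incr x7; movi x5, #615747

[0c] d8 e0 00 00 → 0xd8e00000
  opcode bits[31:24]=0xd8: incr/R
  rd@[23:21]=0x7 ⇒ x7
[10] d5 a9 65 43 → 0xd5a96543
  opcode bits[31:24]=0xd5: movi/RI
  rd@[23:21]=0x5 ⇒ x5
  imm@[20:0]=0x96543 ⇒ #615747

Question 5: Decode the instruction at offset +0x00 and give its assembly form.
cmp x0, x2

off 0x00: read ed 08 00 00 as big → 0xed080000
  top 8b → 0xed → cmp [RR]
  [23:21] rd=0 = x0
  [20:18] rs=2 = x2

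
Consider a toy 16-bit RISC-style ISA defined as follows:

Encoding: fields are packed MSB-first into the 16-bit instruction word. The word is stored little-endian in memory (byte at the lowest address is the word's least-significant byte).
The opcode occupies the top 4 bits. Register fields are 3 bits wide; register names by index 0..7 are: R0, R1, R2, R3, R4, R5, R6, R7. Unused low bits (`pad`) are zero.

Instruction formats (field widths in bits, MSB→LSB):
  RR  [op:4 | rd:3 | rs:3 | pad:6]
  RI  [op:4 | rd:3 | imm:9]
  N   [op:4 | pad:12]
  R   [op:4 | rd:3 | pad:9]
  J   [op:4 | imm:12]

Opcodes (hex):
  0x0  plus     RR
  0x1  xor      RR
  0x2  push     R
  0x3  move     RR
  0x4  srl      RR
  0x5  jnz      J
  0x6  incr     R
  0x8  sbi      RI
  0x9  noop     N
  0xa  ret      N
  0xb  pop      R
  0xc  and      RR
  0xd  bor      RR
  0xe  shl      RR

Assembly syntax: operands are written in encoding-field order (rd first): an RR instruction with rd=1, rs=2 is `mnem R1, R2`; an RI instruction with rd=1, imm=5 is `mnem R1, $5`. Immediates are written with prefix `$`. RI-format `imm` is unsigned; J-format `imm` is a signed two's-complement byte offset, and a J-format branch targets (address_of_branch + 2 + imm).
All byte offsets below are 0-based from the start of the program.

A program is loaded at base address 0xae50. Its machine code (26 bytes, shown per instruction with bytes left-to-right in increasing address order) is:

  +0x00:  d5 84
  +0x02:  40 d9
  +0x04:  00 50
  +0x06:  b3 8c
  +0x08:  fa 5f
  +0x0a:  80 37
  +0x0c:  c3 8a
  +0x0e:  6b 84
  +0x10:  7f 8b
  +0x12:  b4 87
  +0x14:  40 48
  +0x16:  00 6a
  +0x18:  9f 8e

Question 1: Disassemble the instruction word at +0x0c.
sbi R5, $195

@+0c  little-endian(c3 8a) = 0x8ac3
  opcode bits[15:12]=0x8: sbi/RI
  rd@[11:9]=0x5 ⇒ R5
  imm@[8:0]=0xc3 ⇒ $195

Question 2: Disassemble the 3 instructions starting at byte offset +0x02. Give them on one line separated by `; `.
+0x02: 40 d9 ⇒ word 0xd940 (little)
  top 4b → 0xd → bor [RR]
  [11:9] rd=4 = R4
  [8:6] rs=5 = R5
+0x04: 00 50 ⇒ word 0x5000 (little)
  top 4b → 0x5 → jnz [J]
  [11:0] imm=0 = $0
+0x06: b3 8c ⇒ word 0x8cb3 (little)
  top 4b → 0x8 → sbi [RI]
  [11:9] rd=6 = R6
  [8:0] imm=179 = $179

bor R4, R5; jnz $0; sbi R6, $179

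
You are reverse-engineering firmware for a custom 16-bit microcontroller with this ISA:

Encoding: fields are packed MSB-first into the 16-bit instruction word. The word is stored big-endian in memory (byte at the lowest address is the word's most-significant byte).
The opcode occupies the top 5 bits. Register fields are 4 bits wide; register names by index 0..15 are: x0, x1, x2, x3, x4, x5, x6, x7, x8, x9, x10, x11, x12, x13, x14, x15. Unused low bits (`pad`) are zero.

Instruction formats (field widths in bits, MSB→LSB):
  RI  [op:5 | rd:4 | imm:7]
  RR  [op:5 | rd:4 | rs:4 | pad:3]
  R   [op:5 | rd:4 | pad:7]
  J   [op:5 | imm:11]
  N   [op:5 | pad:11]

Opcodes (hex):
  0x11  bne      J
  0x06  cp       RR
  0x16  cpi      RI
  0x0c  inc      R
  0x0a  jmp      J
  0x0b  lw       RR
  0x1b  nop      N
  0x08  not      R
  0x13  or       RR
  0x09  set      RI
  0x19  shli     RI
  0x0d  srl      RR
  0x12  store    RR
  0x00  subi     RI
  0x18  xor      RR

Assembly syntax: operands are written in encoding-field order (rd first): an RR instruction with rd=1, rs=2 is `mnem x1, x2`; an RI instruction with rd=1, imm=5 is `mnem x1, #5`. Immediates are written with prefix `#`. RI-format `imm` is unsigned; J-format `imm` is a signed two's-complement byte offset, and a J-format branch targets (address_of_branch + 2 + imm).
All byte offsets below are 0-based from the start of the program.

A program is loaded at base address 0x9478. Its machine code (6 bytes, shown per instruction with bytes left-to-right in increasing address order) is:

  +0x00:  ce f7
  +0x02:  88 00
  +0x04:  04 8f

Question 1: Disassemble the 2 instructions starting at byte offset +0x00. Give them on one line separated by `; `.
shli x13, #119; bne #0

[00] ce f7 → 0xcef7
  op=0xcef7>>11=0x19 ⇒ shli (RI)
  rd@[10:7]=0xd ⇒ x13
  imm@[6:0]=0x77 ⇒ #119
[02] 88 00 → 0x8800
  op=0x8800>>11=0x11 ⇒ bne (J)
  imm@[10:0]=0x0 ⇒ #0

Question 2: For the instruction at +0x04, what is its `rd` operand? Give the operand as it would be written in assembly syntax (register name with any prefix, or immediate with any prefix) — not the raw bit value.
+0x04: 04 8f ⇒ word 0x048f (big)
  op=0x048f>>11=0x0 ⇒ subi (RI)
  [10:7] rd=9 = x9
  [6:0] imm=15 = #15

x9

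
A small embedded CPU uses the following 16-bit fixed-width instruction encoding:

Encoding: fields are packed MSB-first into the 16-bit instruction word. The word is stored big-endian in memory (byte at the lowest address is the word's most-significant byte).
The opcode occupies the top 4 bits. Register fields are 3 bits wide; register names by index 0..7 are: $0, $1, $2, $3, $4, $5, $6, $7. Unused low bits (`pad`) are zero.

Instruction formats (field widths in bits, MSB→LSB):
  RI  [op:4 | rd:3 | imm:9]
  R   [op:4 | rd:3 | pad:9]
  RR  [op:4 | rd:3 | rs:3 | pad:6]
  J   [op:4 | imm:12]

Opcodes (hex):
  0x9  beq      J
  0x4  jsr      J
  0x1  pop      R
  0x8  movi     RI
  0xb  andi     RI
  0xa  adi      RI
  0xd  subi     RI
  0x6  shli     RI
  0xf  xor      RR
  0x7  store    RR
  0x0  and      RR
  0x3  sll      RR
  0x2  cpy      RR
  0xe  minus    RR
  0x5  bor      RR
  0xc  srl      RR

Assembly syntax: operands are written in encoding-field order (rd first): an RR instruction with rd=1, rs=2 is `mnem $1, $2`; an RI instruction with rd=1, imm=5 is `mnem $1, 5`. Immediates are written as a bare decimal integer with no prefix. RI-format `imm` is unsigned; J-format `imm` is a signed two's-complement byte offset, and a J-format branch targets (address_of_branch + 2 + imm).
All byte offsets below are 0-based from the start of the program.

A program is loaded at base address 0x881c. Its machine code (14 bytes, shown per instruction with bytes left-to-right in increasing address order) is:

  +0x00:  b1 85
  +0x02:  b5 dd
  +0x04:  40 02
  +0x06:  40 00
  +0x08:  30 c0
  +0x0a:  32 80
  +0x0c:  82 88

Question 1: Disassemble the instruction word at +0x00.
andi $0, 389

@+00  big-endian(b1 85) = 0xb185
  opcode bits[15:12]=0xb: andi/RI
  [11:9] rd=0 = $0
  [8:0] imm=389 = 389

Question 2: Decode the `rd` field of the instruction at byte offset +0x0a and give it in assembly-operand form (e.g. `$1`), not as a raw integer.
$1

off 0x0a: read 32 80 as big → 0x3280
  opcode bits[15:12]=0x3: sll/RR
  rd@[11:9]=0x1 ⇒ $1
  rs@[8:6]=0x2 ⇒ $2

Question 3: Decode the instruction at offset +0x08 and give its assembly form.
sll $0, $3

off 0x08: read 30 c0 as big → 0x30c0
  top 4b → 0x3 → sll [RR]
  [11:9] rd=0 = $0
  [8:6] rs=3 = $3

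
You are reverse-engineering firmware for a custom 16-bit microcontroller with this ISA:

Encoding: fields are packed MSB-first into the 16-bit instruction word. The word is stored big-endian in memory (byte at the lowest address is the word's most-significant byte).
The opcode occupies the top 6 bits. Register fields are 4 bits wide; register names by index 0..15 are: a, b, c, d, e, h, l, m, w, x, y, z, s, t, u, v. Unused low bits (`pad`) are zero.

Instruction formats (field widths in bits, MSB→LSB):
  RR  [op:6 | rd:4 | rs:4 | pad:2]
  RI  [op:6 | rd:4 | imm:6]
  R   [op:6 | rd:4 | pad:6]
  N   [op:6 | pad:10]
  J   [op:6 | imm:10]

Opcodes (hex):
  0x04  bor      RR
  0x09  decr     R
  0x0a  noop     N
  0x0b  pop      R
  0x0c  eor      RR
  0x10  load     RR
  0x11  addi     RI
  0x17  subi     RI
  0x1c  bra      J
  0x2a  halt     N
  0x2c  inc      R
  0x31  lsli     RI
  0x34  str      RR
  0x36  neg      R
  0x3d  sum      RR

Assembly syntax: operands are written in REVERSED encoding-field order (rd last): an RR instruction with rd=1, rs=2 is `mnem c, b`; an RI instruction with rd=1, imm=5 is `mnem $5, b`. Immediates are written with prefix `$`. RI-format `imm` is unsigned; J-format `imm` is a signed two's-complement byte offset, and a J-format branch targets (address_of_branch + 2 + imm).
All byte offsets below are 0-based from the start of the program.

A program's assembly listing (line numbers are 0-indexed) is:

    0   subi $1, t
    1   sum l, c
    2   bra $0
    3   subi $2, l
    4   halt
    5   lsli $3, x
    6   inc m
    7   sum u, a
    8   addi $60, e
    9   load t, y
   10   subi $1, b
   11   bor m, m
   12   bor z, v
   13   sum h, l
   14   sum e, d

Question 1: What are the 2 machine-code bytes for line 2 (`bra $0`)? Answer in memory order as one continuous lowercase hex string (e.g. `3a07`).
7000

L2: bra op=0x1c:6|imm=0:10 ⇒ 0x7000 ⇒ big 70 00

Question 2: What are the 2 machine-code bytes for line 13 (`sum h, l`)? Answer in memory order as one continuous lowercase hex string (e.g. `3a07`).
f594

L13: sum op=0x3d:6|rd=6:4|rs=5:4|pad=0:2 ⇒ 0xf594 ⇒ big f5 94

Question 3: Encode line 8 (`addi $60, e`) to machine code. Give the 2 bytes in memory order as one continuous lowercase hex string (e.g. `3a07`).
453c

L8: addi op=0x11:6|rd=4:4|imm=60:6 ⇒ 0x453c ⇒ big 45 3c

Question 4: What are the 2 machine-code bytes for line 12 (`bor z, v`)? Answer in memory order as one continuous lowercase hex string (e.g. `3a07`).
13ec

line 12 (bor): pack op=0x4:6|rd=15:4|rs=11:4|pad=0:2 = 0x13ec; big→ 13 ec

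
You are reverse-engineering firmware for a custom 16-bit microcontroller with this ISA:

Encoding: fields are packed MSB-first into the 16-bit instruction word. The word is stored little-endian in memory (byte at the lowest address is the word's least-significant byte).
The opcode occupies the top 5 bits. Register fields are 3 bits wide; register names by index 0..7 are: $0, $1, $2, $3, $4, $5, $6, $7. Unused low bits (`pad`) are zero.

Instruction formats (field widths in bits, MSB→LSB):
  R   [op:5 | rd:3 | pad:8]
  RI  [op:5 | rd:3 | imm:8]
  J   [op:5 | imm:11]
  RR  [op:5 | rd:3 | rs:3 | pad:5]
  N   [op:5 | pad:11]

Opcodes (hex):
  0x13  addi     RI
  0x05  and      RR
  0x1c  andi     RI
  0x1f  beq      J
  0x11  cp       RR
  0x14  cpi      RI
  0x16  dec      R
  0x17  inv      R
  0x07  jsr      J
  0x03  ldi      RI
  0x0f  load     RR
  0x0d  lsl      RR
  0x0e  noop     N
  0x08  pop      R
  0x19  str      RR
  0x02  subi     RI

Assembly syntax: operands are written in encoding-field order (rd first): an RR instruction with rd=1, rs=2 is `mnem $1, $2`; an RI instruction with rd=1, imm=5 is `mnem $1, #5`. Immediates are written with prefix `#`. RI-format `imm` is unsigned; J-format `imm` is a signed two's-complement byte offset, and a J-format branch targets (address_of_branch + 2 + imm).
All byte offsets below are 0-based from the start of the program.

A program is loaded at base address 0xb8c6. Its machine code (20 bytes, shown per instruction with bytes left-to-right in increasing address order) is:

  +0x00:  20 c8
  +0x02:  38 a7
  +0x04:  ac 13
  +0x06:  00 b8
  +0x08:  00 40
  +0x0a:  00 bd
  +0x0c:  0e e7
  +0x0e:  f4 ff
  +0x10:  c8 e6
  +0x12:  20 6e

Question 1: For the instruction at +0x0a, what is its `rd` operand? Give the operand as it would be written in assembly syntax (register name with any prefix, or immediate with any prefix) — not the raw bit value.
+0x0a: 00 bd ⇒ word 0xbd00 (little)
  op=0xbd00>>11=0x17 ⇒ inv (R)
  rd@[10:8]=0x5 ⇒ $5

$5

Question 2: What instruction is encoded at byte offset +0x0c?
andi $7, #14

+0x0c: 0e e7 ⇒ word 0xe70e (little)
  op=0xe70e>>11=0x1c ⇒ andi (RI)
  rd: (w>>8)&0x7=0x7 → $7
  imm: (w>>0)&0xff=0xe → #14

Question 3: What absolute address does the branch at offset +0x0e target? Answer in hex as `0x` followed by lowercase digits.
[0e] f4 ff → 0xfff4
  top 5b → 0x1f → beq [J]
  imm: (w>>0)&0x7ff=0x7f4 (s11→-12) → #-12
  target = base 0xb8c6 + off 0x0e + 2 + imm -12 = 0xb8ca

0xb8ca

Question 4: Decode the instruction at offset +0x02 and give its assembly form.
@+02  little-endian(38 a7) = 0xa738
  top 5b → 0x14 → cpi [RI]
  [10:8] rd=7 = $7
  [7:0] imm=56 = #56

cpi $7, #56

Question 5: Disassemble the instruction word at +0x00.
str $0, $1

+0x00: 20 c8 ⇒ word 0xc820 (little)
  opcode bits[15:11]=0x19: str/RR
  [10:8] rd=0 = $0
  [7:5] rs=1 = $1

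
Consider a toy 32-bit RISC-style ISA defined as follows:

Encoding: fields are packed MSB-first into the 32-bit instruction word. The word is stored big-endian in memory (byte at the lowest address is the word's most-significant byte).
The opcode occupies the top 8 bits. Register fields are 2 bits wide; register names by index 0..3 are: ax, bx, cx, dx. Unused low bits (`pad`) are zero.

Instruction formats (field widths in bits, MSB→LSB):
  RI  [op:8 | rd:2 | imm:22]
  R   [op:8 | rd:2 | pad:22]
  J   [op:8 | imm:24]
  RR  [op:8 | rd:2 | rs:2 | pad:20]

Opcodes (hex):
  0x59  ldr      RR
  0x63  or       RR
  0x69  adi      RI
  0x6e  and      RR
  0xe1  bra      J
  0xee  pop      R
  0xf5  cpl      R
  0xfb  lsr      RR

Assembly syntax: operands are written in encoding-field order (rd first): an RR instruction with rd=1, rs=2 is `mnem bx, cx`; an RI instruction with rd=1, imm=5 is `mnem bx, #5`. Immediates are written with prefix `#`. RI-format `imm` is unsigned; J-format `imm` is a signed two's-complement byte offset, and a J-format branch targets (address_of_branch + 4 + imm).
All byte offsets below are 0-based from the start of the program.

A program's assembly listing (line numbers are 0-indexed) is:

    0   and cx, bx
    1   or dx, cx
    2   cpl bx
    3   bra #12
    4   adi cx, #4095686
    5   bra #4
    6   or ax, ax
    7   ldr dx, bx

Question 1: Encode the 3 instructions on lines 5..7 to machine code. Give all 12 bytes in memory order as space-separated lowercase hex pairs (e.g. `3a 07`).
L5: bra op=0xe1:8|imm=4:24 ⇒ 0xe1000004 ⇒ big e1 00 00 04
L6: or op=0x63:8|rd=0:2|rs=0:2|pad=0:20 ⇒ 0x63000000 ⇒ big 63 00 00 00
L7: ldr op=0x59:8|rd=3:2|rs=1:2|pad=0:20 ⇒ 0x59d00000 ⇒ big 59 d0 00 00

e1 00 00 04 63 00 00 00 59 d0 00 00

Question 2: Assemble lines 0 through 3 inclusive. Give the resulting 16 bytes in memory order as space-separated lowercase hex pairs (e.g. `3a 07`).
6e 90 00 00 63 e0 00 00 f5 40 00 00 e1 00 00 0c

L0: and op=0x6e:8|rd=2:2|rs=1:2|pad=0:20 ⇒ 0x6e900000 ⇒ big 6e 90 00 00
L1: or op=0x63:8|rd=3:2|rs=2:2|pad=0:20 ⇒ 0x63e00000 ⇒ big 63 e0 00 00
L2: cpl op=0xf5:8|rd=1:2|pad=0:22 ⇒ 0xf5400000 ⇒ big f5 40 00 00
L3: bra op=0xe1:8|imm=12:24 ⇒ 0xe100000c ⇒ big e1 00 00 0c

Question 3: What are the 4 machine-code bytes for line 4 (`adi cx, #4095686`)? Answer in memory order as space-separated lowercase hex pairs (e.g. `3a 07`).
4. adi fields op=0x69:8|rd=2:2|imm=4095686:22 → word 69be7ec6h → 69 be 7e c6

69 be 7e c6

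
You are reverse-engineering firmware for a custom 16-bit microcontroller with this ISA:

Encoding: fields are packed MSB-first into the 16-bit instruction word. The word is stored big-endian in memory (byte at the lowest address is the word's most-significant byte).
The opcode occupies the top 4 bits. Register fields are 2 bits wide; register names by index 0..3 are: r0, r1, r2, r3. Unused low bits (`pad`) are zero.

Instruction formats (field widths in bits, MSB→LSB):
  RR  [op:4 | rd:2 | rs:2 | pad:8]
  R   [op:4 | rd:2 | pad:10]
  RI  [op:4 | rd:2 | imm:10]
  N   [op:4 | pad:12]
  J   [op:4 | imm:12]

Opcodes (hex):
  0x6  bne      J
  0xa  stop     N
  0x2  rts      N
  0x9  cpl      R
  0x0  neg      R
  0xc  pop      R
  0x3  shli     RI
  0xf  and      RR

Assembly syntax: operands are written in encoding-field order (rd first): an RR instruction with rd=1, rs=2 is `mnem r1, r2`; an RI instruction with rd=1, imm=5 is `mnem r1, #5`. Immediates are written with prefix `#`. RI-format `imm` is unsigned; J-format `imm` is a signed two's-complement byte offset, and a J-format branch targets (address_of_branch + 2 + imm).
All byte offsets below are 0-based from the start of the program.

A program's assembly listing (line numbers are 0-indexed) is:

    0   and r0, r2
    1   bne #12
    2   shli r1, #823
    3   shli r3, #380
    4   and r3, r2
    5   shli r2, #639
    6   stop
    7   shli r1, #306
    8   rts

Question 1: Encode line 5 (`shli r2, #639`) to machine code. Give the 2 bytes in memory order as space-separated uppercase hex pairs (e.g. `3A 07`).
3A 7F

line 5 (shli): pack op=0x3:4|rd=2:2|imm=639:10 = 0x3a7f; big→ 3a 7f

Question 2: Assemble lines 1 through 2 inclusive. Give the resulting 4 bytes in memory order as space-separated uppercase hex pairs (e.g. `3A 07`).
60 0C 37 37

line 1 (bne): pack op=0x6:4|imm=12:12 = 0x600c; big→ 60 0c
line 2 (shli): pack op=0x3:4|rd=1:2|imm=823:10 = 0x3737; big→ 37 37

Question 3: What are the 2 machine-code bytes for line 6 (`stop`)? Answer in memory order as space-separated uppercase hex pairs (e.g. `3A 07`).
A0 00

line 6 (stop): pack op=0xa:4|pad=0:12 = 0xa000; big→ a0 00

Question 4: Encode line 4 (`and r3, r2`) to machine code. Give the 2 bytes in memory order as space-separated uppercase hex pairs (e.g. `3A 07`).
FE 00

4. and fields op=0xf:4|rd=3:2|rs=2:2|pad=0:8 → word fe00h → fe 00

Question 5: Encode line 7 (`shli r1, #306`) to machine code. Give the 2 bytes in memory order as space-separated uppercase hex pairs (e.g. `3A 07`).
L7: shli op=0x3:4|rd=1:2|imm=306:10 ⇒ 0x3532 ⇒ big 35 32

35 32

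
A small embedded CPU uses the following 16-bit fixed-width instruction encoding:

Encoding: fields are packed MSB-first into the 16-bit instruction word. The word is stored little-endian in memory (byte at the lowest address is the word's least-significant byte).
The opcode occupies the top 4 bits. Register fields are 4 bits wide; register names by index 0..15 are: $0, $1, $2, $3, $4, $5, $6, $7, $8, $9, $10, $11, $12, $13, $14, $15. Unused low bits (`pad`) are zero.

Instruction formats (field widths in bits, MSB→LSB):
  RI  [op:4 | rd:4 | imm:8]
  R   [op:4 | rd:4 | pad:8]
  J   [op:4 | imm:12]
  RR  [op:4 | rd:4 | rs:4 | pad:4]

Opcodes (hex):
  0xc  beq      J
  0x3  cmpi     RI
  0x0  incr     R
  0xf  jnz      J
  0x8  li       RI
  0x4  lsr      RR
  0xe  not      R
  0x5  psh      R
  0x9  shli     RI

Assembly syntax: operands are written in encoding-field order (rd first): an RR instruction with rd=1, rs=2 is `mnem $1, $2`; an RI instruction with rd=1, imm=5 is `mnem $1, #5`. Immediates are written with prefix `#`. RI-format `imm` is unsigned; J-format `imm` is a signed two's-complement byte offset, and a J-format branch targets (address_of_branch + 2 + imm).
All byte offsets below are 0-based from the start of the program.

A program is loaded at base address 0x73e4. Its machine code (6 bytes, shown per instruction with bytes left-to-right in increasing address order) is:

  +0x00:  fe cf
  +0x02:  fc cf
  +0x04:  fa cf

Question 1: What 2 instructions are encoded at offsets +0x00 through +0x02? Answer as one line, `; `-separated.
beq #-2; beq #-4

+0x00: fe cf ⇒ word 0xcffe (little)
  op=0xcffe>>12=0xc ⇒ beq (J)
  imm@[11:0]=0xffe (s12→-2) ⇒ #-2
+0x02: fc cf ⇒ word 0xcffc (little)
  op=0xcffc>>12=0xc ⇒ beq (J)
  imm@[11:0]=0xffc (s12→-4) ⇒ #-4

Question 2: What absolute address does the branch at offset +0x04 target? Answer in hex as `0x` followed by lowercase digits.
0x73e4

+0x04: fa cf ⇒ word 0xcffa (little)
  op=0xcffa>>12=0xc ⇒ beq (J)
  imm@[11:0]=0xffa (s12→-6) ⇒ #-6
  target = base 0x73e4 + off 0x04 + 2 + imm -6 = 0x73e4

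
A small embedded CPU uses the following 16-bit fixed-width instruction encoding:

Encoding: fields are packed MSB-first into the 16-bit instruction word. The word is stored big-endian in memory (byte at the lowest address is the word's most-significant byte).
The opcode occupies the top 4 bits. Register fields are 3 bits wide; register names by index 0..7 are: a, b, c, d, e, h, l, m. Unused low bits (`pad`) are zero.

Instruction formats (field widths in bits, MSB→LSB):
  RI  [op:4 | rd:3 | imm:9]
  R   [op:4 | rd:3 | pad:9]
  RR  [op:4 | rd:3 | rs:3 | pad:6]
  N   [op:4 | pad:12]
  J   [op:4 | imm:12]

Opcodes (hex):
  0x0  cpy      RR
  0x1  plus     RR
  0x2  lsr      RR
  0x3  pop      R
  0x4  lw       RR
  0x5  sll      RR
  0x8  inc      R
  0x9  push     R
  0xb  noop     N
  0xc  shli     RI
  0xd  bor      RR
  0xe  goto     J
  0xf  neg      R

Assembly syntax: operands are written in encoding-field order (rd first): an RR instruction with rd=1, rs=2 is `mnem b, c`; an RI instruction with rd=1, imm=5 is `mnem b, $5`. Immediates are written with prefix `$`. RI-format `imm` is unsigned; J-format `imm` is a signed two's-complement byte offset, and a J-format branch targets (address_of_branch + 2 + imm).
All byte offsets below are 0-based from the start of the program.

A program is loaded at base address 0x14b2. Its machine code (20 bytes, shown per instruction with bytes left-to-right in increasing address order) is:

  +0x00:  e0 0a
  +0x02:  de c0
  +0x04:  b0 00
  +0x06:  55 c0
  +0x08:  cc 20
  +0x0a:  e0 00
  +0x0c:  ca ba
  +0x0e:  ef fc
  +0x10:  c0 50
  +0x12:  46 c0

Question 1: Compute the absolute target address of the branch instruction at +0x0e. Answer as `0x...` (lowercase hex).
+0x0e: ef fc ⇒ word 0xeffc (big)
  opcode bits[15:12]=0xe: goto/J
  [11:0] imm=4092 (s12→-4) = $-4
  target = base 0x14b2 + off 0x0e + 2 + imm -4 = 0x14be

0x14be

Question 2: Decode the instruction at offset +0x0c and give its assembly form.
+0x0c: ca ba ⇒ word 0xcaba (big)
  top 4b → 0xc → shli [RI]
  rd@[11:9]=0x5 ⇒ h
  imm@[8:0]=0xba ⇒ $186

shli h, $186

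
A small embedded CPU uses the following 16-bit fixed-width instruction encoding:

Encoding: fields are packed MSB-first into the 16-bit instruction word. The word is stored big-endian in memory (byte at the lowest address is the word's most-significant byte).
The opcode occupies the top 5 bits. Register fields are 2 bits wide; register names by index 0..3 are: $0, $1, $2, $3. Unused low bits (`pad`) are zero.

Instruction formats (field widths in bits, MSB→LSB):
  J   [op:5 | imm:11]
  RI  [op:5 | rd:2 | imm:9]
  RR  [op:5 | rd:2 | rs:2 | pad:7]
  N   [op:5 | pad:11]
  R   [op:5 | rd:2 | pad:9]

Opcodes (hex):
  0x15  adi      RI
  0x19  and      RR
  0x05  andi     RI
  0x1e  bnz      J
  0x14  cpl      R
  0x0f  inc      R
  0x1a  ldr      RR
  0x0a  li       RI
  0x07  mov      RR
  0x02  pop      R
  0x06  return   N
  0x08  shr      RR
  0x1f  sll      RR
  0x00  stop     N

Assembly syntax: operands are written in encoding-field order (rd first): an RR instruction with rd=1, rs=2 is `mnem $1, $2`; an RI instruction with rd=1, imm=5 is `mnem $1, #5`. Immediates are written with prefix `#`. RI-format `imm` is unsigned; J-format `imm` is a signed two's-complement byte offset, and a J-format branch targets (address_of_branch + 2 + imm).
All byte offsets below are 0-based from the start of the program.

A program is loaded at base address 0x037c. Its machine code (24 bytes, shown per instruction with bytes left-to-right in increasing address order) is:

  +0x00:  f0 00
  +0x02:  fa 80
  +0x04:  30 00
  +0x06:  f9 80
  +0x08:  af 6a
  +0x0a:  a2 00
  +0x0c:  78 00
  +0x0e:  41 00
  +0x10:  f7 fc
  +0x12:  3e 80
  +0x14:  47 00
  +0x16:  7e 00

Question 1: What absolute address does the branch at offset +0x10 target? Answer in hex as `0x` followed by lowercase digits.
[10] f7 fc → 0xf7fc
  top 5b → 0x1e → bnz [J]
  imm: (w>>0)&0x7ff=0x7fc (s11→-4) → #-4
  target = base 0x037c + off 0x10 + 2 + imm -4 = 0x038a

0x038a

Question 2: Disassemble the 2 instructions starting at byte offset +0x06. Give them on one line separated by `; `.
@+06  big-endian(f9 80) = 0xf980
  opcode bits[15:11]=0x1f: sll/RR
  [10:9] rd=0 = $0
  [8:7] rs=3 = $3
@+08  big-endian(af 6a) = 0xaf6a
  opcode bits[15:11]=0x15: adi/RI
  [10:9] rd=3 = $3
  [8:0] imm=362 = #362

sll $0, $3; adi $3, #362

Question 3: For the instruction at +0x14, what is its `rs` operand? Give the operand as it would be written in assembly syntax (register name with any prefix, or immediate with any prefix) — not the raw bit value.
$2

[14] 47 00 → 0x4700
  op=0x4700>>11=0x8 ⇒ shr (RR)
  rd@[10:9]=0x3 ⇒ $3
  rs@[8:7]=0x2 ⇒ $2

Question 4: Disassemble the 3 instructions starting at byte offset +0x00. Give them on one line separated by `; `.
bnz #0; sll $1, $1; return

off 0x00: read f0 00 as big → 0xf000
  top 5b → 0x1e → bnz [J]
  [10:0] imm=0 = #0
off 0x02: read fa 80 as big → 0xfa80
  top 5b → 0x1f → sll [RR]
  [10:9] rd=1 = $1
  [8:7] rs=1 = $1
off 0x04: read 30 00 as big → 0x3000
  top 5b → 0x6 → return [N]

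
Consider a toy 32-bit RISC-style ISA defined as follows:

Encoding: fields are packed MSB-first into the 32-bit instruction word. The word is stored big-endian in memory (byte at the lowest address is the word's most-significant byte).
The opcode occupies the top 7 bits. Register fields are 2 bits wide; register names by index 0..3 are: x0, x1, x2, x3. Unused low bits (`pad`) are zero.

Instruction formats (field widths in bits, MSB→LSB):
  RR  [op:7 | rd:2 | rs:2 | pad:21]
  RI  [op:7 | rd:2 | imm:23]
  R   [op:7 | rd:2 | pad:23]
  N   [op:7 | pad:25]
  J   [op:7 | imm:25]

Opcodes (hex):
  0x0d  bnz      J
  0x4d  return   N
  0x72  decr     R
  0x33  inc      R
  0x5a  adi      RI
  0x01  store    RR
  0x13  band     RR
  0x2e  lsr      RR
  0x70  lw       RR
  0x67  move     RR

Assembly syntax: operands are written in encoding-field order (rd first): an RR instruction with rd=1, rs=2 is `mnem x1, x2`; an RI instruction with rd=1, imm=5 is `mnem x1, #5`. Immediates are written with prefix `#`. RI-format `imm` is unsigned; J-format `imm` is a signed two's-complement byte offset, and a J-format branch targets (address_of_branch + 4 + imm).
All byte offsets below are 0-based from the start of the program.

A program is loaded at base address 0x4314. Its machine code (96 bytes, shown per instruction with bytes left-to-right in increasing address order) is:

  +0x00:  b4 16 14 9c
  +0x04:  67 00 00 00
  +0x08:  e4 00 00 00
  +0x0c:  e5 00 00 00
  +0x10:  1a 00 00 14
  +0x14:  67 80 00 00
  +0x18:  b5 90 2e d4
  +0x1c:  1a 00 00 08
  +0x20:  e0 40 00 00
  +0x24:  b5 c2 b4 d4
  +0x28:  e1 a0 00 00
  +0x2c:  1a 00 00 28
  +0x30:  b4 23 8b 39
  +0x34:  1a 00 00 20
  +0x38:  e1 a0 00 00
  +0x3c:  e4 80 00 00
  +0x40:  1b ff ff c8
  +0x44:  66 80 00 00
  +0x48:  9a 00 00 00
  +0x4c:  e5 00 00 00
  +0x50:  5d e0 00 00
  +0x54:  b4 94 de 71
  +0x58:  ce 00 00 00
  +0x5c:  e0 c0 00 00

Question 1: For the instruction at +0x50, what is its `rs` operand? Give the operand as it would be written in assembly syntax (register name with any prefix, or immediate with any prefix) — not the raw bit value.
@+50  big-endian(5d e0 00 00) = 0x5de00000
  top 7b → 0x2e → lsr [RR]
  rd@[24:23]=0x3 ⇒ x3
  rs@[22:21]=0x3 ⇒ x3

x3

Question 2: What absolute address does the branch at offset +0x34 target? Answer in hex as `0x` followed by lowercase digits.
+0x34: 1a 00 00 20 ⇒ word 0x1a000020 (big)
  opcode bits[31:25]=0xd: bnz/J
  [24:0] imm=32 = #32
  target = base 0x4314 + off 0x34 + 4 + imm 32 = 0x436c

0x436c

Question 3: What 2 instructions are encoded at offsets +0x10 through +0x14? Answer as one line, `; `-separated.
bnz #20; inc x3

off 0x10: read 1a 00 00 14 as big → 0x1a000014
  top 7b → 0xd → bnz [J]
  imm@[24:0]=0x14 ⇒ #20
off 0x14: read 67 80 00 00 as big → 0x67800000
  top 7b → 0x33 → inc [R]
  rd@[24:23]=0x3 ⇒ x3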